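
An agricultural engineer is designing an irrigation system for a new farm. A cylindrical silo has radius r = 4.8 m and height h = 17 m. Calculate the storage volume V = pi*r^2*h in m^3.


V = pi * r^2 * h
  = pi * 4.8^2 * 17
  = pi * 23.04 * 17
  = 1230.50 m^3


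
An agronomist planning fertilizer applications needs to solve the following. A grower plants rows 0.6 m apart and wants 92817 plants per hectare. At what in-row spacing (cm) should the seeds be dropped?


spacing = 10000 / (row_sp * density)
        = 10000 / (0.6 * 92817)
        = 10000 / 55690.20
        = 0.17956 m = 17.96 cm


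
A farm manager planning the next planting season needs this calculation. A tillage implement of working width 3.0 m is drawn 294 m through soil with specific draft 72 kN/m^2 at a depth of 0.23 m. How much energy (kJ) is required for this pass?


E = k * d * w * L
  = 72 * 0.23 * 3.0 * 294
  = 14605.92 kJ


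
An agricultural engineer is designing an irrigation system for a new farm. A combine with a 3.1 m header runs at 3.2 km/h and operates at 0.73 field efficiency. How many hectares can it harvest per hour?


C = w * v * eta_f / 10
  = 3.1 * 3.2 * 0.73 / 10
  = 7.24 / 10
  = 0.72 ha/h


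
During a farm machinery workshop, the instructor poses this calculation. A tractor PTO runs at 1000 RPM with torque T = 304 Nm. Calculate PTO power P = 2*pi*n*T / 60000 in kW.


P = 2*pi*n*T / 60000
  = 2*pi * 1000 * 304 / 60000
  = 1910088.33 / 60000
  = 31.83 kW


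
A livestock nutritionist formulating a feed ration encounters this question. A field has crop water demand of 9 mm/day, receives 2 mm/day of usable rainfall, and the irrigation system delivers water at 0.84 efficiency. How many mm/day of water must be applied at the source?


IWR = (ETc - Pe) / Ea
    = (9 - 2) / 0.84
    = 7 / 0.84
    = 8.33 mm/day


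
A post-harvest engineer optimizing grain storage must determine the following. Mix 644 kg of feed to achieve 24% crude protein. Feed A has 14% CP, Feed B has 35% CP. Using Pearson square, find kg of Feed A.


parts_A = CP_b - target = 35 - 24 = 11
parts_B = target - CP_a = 24 - 14 = 10
total_parts = 11 + 10 = 21
Feed A = 644 * 11 / 21 = 337.33 kg
Feed B = 644 * 10 / 21 = 306.67 kg

337.33 kg


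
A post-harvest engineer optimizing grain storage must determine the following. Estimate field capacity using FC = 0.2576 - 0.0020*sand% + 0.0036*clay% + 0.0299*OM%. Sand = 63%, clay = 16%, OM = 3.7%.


FC = 0.2576 - 0.0020*63 + 0.0036*16 + 0.0299*3.7
   = 0.2576 - 0.1260 + 0.0576 + 0.1106
   = 0.2998


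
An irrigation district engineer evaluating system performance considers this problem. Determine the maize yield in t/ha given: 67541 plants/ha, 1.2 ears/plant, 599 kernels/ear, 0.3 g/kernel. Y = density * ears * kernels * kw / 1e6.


Y = density * ears * kernels * kw
  = 67541 * 1.2 * 599 * 0.3 g/ha
  = 14564541.24 g/ha
  = 14564.54 kg/ha = 14.56 t/ha


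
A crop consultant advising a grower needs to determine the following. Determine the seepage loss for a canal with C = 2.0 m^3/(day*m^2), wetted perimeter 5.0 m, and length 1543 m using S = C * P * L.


S = C * P * L
  = 2.0 * 5.0 * 1543
  = 15430 m^3/day


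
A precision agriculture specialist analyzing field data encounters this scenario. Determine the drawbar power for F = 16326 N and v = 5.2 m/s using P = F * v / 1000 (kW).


P = F * v / 1000
  = 16326 * 5.2 / 1000
  = 84895.20 / 1000
  = 84.90 kW


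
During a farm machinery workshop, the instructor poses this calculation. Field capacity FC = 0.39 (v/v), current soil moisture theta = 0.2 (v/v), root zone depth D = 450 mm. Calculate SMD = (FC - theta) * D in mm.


SMD = (FC - theta) * D
    = (0.39 - 0.2) * 450
    = 0.190 * 450
    = 85.50 mm


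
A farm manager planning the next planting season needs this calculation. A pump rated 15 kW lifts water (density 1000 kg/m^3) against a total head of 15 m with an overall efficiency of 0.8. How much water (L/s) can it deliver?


Q = (P * 1000 * eta) / (rho * g * H)
  = (15 * 1000 * 0.8) / (1000 * 9.81 * 15)
  = 12000 / 147150
  = 0.08155 m^3/s = 81.55 L/s


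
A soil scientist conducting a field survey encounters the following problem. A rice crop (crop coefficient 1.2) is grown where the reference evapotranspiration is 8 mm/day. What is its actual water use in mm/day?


ETc = Kc * ET0
    = 1.2 * 8
    = 9.60 mm/day


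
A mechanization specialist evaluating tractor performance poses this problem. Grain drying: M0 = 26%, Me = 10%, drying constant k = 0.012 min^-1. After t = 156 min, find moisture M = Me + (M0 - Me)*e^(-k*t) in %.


M = Me + (M0 - Me) * e^(-k*t)
  = 10 + (26 - 10) * e^(-0.012*156)
  = 10 + 16 * e^(-1.872)
  = 10 + 16 * 0.15382
  = 10 + 2.4611
  = 12.46%


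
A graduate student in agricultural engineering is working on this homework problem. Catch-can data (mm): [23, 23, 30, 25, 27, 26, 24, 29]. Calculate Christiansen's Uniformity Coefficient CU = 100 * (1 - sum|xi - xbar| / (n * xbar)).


xbar = 207 / 8 = 25.875
sum|xi - xbar| = 17
CU = 100 * (1 - 17 / (8 * 25.875))
   = 100 * (1 - 0.0821)
   = 91.79%


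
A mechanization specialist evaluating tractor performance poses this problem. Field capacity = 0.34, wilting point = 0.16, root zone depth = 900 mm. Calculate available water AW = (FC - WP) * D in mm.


AW = (FC - WP) * D
   = (0.34 - 0.16) * 900
   = 0.18 * 900
   = 162 mm


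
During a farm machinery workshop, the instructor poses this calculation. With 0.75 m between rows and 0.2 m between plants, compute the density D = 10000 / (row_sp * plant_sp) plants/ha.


D = 10000 / (row_sp * plant_sp)
  = 10000 / (0.75 * 0.2)
  = 10000 / 0.1500
  = 66666.67 plants/ha


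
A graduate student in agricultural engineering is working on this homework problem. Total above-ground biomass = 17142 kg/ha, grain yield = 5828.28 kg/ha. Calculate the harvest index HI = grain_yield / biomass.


HI = grain_yield / biomass
   = 5828.28 / 17142
   = 0.34


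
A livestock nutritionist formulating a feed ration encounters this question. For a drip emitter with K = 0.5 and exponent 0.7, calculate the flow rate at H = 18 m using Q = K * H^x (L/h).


Q = K * H^x
  = 0.5 * 18^0.7
  = 0.5 * 7.5629
  = 3.78 L/h


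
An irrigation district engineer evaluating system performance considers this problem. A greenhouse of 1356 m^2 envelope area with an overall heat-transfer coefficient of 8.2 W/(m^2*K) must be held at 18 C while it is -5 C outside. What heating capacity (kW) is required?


dT = 18 - (-5) = 23 K
Q = U * A * dT
  = 8.2 * 1356 * 23
  = 255741.60 W = 255.74 kW


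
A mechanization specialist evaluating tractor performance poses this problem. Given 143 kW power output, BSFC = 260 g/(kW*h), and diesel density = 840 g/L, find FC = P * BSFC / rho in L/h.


FC = P * BSFC / rho_fuel
   = 143 * 260 / 840
   = 37180 / 840
   = 44.26 L/h


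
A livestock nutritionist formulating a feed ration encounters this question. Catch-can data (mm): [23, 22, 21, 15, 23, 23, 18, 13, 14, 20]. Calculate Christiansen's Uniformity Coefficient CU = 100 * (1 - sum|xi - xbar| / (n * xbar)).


xbar = 192 / 10 = 19.200
sum|xi - xbar| = 33.600
CU = 100 * (1 - 33.600 / (10 * 19.200))
   = 100 * (1 - 0.1750)
   = 82.50%


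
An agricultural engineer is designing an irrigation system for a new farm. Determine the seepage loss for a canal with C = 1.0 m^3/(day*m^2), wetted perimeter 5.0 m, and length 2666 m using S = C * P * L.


S = C * P * L
  = 1.0 * 5.0 * 2666
  = 13330 m^3/day


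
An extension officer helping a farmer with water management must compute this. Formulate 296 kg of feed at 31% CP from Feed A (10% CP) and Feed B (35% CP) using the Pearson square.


parts_A = CP_b - target = 35 - 31 = 4
parts_B = target - CP_a = 31 - 10 = 21
total_parts = 4 + 21 = 25
Feed A = 296 * 4 / 25 = 47.36 kg
Feed B = 296 * 21 / 25 = 248.64 kg

47.36 kg


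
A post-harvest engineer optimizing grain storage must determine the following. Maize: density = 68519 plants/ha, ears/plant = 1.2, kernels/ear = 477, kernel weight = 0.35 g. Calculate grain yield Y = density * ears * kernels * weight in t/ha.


Y = density * ears * kernels * kw
  = 68519 * 1.2 * 477 * 0.35 g/ha
  = 13727096.46 g/ha
  = 13727.10 kg/ha = 13.73 t/ha


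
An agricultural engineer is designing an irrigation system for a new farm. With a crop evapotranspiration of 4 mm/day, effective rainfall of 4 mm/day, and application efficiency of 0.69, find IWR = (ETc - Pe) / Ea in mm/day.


IWR = (ETc - Pe) / Ea
    = (4 - 4) / 0.69
    = 0 / 0.69
    = 0 mm/day


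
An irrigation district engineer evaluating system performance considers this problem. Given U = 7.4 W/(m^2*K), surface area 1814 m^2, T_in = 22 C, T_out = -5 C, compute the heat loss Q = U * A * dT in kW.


dT = 22 - (-5) = 27 K
Q = U * A * dT
  = 7.4 * 1814 * 27
  = 362437.20 W = 362.44 kW


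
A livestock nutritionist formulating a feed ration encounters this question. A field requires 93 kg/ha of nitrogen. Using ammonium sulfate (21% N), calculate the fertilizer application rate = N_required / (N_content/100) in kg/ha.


Rate = N_required / (N_content / 100)
     = 93 / (21 / 100)
     = 93 / 0.21
     = 442.86 kg/ha


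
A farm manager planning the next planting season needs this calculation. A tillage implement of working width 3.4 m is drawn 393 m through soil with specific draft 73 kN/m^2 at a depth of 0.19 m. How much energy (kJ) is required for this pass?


E = k * d * w * L
  = 73 * 0.19 * 3.4 * 393
  = 18533.09 kJ


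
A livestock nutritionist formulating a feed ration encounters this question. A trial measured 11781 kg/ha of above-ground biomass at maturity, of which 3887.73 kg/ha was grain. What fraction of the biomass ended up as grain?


HI = grain_yield / biomass
   = 3887.73 / 11781
   = 0.33


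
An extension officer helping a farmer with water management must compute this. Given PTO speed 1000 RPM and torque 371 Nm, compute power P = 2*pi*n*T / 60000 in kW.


P = 2*pi*n*T / 60000
  = 2*pi * 1000 * 371 / 60000
  = 2331061.75 / 60000
  = 38.85 kW


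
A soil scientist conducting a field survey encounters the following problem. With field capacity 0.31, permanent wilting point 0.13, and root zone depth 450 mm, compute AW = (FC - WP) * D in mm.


AW = (FC - WP) * D
   = (0.31 - 0.13) * 450
   = 0.18 * 450
   = 81 mm


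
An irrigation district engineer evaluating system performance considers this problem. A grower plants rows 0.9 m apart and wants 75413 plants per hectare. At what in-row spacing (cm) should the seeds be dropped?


spacing = 10000 / (row_sp * density)
        = 10000 / (0.9 * 75413)
        = 10000 / 67871.70
        = 0.14734 m = 14.73 cm


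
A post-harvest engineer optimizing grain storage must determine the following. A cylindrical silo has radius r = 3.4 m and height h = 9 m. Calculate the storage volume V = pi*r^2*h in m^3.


V = pi * r^2 * h
  = pi * 3.4^2 * 9
  = pi * 11.56 * 9
  = 326.85 m^3


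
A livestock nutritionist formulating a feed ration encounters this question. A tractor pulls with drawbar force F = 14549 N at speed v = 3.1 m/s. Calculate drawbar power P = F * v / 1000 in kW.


P = F * v / 1000
  = 14549 * 3.1 / 1000
  = 45101.90 / 1000
  = 45.10 kW


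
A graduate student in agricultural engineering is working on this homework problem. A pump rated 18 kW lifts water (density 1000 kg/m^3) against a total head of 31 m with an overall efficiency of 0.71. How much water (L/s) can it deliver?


Q = (P * 1000 * eta) / (rho * g * H)
  = (18 * 1000 * 0.71) / (1000 * 9.81 * 31)
  = 12780 / 304110
  = 0.04202 m^3/s = 42.02 L/s


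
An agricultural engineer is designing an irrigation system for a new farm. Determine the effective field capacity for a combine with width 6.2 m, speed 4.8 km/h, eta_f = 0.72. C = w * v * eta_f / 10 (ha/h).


C = w * v * eta_f / 10
  = 6.2 * 4.8 * 0.72 / 10
  = 21.43 / 10
  = 2.14 ha/h


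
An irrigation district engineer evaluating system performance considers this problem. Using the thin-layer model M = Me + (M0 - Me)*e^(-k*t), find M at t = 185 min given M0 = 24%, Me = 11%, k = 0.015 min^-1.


M = Me + (M0 - Me) * e^(-k*t)
  = 11 + (24 - 11) * e^(-0.015*185)
  = 11 + 13 * e^(-2.775)
  = 11 + 13 * 0.06235
  = 11 + 0.8105
  = 11.81%


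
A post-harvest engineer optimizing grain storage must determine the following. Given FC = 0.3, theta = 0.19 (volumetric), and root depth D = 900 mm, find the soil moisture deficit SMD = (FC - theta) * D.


SMD = (FC - theta) * D
    = (0.3 - 0.19) * 900
    = 0.110 * 900
    = 99 mm


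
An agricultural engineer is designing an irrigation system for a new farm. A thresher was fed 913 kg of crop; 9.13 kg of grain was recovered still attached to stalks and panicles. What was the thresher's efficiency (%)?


eta = (total - unthreshed) / total * 100
    = (913 - 9.13) / 913 * 100
    = 903.87 / 913 * 100
    = 99%


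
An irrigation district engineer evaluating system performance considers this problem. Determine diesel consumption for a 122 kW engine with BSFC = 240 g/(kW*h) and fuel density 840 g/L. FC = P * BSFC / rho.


FC = P * BSFC / rho_fuel
   = 122 * 240 / 840
   = 29280 / 840
   = 34.86 L/h


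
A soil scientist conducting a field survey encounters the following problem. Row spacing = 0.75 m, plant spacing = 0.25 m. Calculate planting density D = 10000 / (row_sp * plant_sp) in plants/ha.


D = 10000 / (row_sp * plant_sp)
  = 10000 / (0.75 * 0.25)
  = 10000 / 0.1875
  = 53333.33 plants/ha


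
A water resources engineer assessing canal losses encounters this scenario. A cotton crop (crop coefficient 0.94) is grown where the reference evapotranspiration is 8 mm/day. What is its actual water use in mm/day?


ETc = Kc * ET0
    = 0.94 * 8
    = 7.52 mm/day


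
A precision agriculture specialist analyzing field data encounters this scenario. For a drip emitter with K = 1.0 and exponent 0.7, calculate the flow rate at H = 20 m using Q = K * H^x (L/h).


Q = K * H^x
  = 1.0 * 20^0.7
  = 1.0 * 8.1418
  = 8.14 L/h


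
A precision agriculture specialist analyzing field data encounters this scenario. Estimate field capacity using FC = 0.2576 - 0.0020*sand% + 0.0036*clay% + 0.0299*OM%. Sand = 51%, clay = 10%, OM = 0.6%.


FC = 0.2576 - 0.0020*51 + 0.0036*10 + 0.0299*0.6
   = 0.2576 - 0.1020 + 0.0360 + 0.0179
   = 0.2095


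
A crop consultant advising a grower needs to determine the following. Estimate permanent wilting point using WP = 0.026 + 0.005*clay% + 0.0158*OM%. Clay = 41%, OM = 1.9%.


WP = 0.026 + 0.005*41 + 0.0158*1.9
   = 0.026 + 0.2050 + 0.0300
   = 0.2610


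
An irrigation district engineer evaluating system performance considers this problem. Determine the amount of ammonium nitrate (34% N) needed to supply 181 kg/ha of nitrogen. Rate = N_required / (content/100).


Rate = N_required / (N_content / 100)
     = 181 / (34 / 100)
     = 181 / 0.34
     = 532.35 kg/ha


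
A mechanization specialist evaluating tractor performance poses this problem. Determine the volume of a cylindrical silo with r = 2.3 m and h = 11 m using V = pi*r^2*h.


V = pi * r^2 * h
  = pi * 2.3^2 * 11
  = pi * 5.29 * 11
  = 182.81 m^3


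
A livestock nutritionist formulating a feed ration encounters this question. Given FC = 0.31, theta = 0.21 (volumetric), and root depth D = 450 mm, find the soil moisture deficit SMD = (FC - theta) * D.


SMD = (FC - theta) * D
    = (0.31 - 0.21) * 450
    = 0.100 * 450
    = 45 mm


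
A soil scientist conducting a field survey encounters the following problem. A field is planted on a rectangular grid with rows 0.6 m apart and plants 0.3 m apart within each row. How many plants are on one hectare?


D = 10000 / (row_sp * plant_sp)
  = 10000 / (0.6 * 0.3)
  = 10000 / 0.1800
  = 55555.56 plants/ha


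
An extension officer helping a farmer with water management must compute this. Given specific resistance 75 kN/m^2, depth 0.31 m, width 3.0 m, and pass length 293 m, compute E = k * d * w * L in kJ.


E = k * d * w * L
  = 75 * 0.31 * 3.0 * 293
  = 20436.75 kJ


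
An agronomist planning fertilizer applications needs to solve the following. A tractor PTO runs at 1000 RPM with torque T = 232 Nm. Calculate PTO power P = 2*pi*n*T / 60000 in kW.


P = 2*pi*n*T / 60000
  = 2*pi * 1000 * 232 / 60000
  = 1457698.99 / 60000
  = 24.29 kW


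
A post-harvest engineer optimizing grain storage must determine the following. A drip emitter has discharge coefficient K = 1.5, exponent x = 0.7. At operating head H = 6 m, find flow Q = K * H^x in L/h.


Q = K * H^x
  = 1.5 * 6^0.7
  = 1.5 * 3.5051
  = 5.26 L/h


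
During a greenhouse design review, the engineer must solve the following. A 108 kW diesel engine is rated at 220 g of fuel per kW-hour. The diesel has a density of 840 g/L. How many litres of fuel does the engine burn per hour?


FC = P * BSFC / rho_fuel
   = 108 * 220 / 840
   = 23760 / 840
   = 28.29 L/h


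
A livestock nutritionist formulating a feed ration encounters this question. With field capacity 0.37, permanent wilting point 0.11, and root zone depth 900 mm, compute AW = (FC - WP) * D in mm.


AW = (FC - WP) * D
   = (0.37 - 0.11) * 900
   = 0.26 * 900
   = 234 mm


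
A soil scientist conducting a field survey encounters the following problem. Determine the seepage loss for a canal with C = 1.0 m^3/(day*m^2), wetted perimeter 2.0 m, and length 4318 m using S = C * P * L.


S = C * P * L
  = 1.0 * 2.0 * 4318
  = 8636 m^3/day


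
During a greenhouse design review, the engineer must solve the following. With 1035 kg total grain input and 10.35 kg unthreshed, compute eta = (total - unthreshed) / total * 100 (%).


eta = (total - unthreshed) / total * 100
    = (1035 - 10.35) / 1035 * 100
    = 1024.65 / 1035 * 100
    = 99%


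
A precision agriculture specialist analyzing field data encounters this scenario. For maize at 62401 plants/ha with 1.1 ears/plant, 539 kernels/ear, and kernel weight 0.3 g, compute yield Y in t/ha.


Y = density * ears * kernels * kw
  = 62401 * 1.1 * 539 * 0.3 g/ha
  = 11099265.87 g/ha
  = 11099.27 kg/ha = 11.10 t/ha


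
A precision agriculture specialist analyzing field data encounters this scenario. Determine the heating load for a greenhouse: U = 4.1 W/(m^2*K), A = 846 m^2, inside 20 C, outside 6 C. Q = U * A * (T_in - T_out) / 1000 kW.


dT = 20 - (6) = 14 K
Q = U * A * dT
  = 4.1 * 846 * 14
  = 48560.40 W = 48.56 kW


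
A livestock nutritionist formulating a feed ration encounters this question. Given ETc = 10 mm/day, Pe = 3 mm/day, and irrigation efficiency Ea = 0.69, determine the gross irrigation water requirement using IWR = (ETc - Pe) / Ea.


IWR = (ETc - Pe) / Ea
    = (10 - 3) / 0.69
    = 7 / 0.69
    = 10.14 mm/day


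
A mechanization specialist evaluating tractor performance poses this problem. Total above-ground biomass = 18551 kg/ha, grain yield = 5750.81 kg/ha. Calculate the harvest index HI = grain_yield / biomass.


HI = grain_yield / biomass
   = 5750.81 / 18551
   = 0.31


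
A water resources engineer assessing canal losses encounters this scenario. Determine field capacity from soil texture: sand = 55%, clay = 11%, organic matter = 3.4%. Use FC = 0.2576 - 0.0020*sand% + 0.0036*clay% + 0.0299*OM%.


FC = 0.2576 - 0.0020*55 + 0.0036*11 + 0.0299*3.4
   = 0.2576 - 0.1100 + 0.0396 + 0.1017
   = 0.2889


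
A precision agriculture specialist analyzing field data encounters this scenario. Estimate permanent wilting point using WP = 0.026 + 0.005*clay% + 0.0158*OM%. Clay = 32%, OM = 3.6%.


WP = 0.026 + 0.005*32 + 0.0158*3.6
   = 0.026 + 0.1600 + 0.0569
   = 0.2429


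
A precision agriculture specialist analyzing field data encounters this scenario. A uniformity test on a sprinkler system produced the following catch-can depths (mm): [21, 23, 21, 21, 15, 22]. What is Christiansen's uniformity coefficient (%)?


xbar = 123 / 6 = 20.500
sum|xi - xbar| = 11
CU = 100 * (1 - 11 / (6 * 20.500))
   = 100 * (1 - 0.0894)
   = 91.06%


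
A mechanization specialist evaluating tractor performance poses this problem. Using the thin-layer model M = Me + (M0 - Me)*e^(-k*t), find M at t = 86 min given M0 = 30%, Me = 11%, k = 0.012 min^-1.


M = Me + (M0 - Me) * e^(-k*t)
  = 11 + (30 - 11) * e^(-0.012*86)
  = 11 + 19 * e^(-1.032)
  = 11 + 19 * 0.35629
  = 11 + 6.7696
  = 17.77%


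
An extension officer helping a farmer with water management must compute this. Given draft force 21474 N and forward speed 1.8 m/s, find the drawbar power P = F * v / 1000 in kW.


P = F * v / 1000
  = 21474 * 1.8 / 1000
  = 38653.20 / 1000
  = 38.65 kW


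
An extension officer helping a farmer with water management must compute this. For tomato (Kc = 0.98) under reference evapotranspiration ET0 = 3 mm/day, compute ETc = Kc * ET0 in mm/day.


ETc = Kc * ET0
    = 0.98 * 3
    = 2.94 mm/day


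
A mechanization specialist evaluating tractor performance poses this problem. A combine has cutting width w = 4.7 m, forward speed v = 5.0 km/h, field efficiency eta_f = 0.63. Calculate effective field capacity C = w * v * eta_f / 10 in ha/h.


C = w * v * eta_f / 10
  = 4.7 * 5.0 * 0.63 / 10
  = 14.81 / 10
  = 1.48 ha/h


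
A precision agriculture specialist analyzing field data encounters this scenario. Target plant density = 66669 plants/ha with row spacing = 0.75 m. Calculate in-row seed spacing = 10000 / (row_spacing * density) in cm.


spacing = 10000 / (row_sp * density)
        = 10000 / (0.75 * 66669)
        = 10000 / 50001.75
        = 0.19999 m = 20.00 cm


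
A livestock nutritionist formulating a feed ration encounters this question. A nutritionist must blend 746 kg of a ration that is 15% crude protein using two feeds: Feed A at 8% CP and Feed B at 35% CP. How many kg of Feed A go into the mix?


parts_A = CP_b - target = 35 - 15 = 20
parts_B = target - CP_a = 15 - 8 = 7
total_parts = 20 + 7 = 27
Feed A = 746 * 20 / 27 = 552.59 kg
Feed B = 746 * 7 / 27 = 193.41 kg

552.59 kg


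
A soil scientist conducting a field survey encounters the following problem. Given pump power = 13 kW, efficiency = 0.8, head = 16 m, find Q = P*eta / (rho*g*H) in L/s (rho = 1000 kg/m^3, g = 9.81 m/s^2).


Q = (P * 1000 * eta) / (rho * g * H)
  = (13 * 1000 * 0.8) / (1000 * 9.81 * 16)
  = 10400 / 156960
  = 0.06626 m^3/s = 66.26 L/s


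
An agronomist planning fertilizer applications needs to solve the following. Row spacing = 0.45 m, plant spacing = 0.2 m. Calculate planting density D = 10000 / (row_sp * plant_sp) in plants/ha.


D = 10000 / (row_sp * plant_sp)
  = 10000 / (0.45 * 0.2)
  = 10000 / 0.0900
  = 111111.11 plants/ha


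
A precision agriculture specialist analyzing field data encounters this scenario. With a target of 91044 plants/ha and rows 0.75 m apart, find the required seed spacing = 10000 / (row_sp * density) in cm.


spacing = 10000 / (row_sp * density)
        = 10000 / (0.75 * 91044)
        = 10000 / 68283
        = 0.14645 m = 14.64 cm


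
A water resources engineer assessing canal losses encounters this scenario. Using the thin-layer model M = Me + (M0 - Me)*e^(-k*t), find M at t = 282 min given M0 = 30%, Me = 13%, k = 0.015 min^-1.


M = Me + (M0 - Me) * e^(-k*t)
  = 13 + (30 - 13) * e^(-0.015*282)
  = 13 + 17 * e^(-4.230)
  = 13 + 17 * 0.01455
  = 13 + 0.2474
  = 13.25%


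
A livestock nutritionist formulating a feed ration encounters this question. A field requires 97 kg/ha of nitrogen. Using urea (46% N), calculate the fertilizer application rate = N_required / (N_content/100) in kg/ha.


Rate = N_required / (N_content / 100)
     = 97 / (46 / 100)
     = 97 / 0.46
     = 210.87 kg/ha


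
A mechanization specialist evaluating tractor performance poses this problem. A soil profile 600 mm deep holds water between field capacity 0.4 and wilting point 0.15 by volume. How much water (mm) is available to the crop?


AW = (FC - WP) * D
   = (0.4 - 0.15) * 600
   = 0.25 * 600
   = 150 mm


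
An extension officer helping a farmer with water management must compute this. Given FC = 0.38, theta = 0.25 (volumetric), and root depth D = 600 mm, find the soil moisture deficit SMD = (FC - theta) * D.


SMD = (FC - theta) * D
    = (0.38 - 0.25) * 600
    = 0.130 * 600
    = 78 mm


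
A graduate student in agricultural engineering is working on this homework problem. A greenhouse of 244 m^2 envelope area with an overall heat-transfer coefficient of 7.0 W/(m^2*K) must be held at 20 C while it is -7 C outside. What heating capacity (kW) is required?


dT = 20 - (-7) = 27 K
Q = U * A * dT
  = 7.0 * 244 * 27
  = 46116 W = 46.12 kW


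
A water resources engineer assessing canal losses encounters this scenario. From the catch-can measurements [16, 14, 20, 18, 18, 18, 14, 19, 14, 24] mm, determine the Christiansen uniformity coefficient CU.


xbar = 175 / 10 = 17.500
sum|xi - xbar| = 24
CU = 100 * (1 - 24 / (10 * 17.500))
   = 100 * (1 - 0.1371)
   = 86.29%


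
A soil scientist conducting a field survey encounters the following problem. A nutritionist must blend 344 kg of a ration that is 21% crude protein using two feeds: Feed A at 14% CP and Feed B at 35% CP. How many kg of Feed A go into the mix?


parts_A = CP_b - target = 35 - 21 = 14
parts_B = target - CP_a = 21 - 14 = 7
total_parts = 14 + 7 = 21
Feed A = 344 * 14 / 21 = 229.33 kg
Feed B = 344 * 7 / 21 = 114.67 kg

229.33 kg


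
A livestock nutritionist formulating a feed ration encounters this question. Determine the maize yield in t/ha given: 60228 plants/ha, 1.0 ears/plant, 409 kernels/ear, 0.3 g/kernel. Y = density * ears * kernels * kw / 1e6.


Y = density * ears * kernels * kw
  = 60228 * 1.0 * 409 * 0.3 g/ha
  = 7389975.60 g/ha
  = 7389.98 kg/ha = 7.39 t/ha


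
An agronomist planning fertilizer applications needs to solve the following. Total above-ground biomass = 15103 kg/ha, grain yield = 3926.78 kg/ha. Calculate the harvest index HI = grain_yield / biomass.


HI = grain_yield / biomass
   = 3926.78 / 15103
   = 0.26


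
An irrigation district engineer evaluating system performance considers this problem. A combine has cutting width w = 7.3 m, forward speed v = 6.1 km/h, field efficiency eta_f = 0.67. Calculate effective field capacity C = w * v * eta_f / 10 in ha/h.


C = w * v * eta_f / 10
  = 7.3 * 6.1 * 0.67 / 10
  = 29.84 / 10
  = 2.98 ha/h


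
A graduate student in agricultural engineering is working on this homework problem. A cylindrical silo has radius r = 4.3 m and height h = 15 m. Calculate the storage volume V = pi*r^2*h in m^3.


V = pi * r^2 * h
  = pi * 4.3^2 * 15
  = pi * 18.49 * 15
  = 871.32 m^3


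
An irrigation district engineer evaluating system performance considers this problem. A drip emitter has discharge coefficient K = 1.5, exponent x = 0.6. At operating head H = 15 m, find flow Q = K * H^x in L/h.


Q = K * H^x
  = 1.5 * 15^0.6
  = 1.5 * 5.0776
  = 7.62 L/h


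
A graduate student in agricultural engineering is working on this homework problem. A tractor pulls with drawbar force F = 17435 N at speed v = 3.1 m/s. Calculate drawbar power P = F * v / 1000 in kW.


P = F * v / 1000
  = 17435 * 3.1 / 1000
  = 54048.50 / 1000
  = 54.05 kW


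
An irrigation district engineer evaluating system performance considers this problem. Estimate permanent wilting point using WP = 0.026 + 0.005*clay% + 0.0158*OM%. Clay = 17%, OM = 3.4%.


WP = 0.026 + 0.005*17 + 0.0158*3.4
   = 0.026 + 0.0850 + 0.0537
   = 0.1647


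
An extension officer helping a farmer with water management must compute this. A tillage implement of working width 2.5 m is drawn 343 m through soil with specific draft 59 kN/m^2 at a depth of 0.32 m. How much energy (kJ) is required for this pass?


E = k * d * w * L
  = 59 * 0.32 * 2.5 * 343
  = 16189.60 kJ


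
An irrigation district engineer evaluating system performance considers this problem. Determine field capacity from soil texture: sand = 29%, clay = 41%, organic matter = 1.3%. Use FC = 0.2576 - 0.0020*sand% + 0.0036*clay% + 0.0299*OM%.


FC = 0.2576 - 0.0020*29 + 0.0036*41 + 0.0299*1.3
   = 0.2576 - 0.0580 + 0.1476 + 0.0389
   = 0.3861


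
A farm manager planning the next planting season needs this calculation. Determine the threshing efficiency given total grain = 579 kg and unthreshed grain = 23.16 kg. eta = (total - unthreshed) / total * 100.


eta = (total - unthreshed) / total * 100
    = (579 - 23.16) / 579 * 100
    = 555.84 / 579 * 100
    = 96%


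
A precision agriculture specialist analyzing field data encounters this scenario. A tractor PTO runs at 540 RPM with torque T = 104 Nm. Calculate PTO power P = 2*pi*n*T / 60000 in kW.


P = 2*pi*n*T / 60000
  = 2*pi * 540 * 104 / 60000
  = 352863.69 / 60000
  = 5.88 kW


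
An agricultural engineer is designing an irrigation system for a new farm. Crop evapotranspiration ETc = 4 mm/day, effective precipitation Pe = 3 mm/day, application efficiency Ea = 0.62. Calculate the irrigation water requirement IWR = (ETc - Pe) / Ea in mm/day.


IWR = (ETc - Pe) / Ea
    = (4 - 3) / 0.62
    = 1 / 0.62
    = 1.61 mm/day


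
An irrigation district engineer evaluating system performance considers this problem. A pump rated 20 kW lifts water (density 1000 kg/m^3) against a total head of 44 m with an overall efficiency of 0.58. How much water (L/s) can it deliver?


Q = (P * 1000 * eta) / (rho * g * H)
  = (20 * 1000 * 0.58) / (1000 * 9.81 * 44)
  = 11600 / 431640
  = 0.02687 m^3/s = 26.87 L/s


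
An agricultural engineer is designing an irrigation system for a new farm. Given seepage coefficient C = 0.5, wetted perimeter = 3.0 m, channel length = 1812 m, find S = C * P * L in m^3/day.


S = C * P * L
  = 0.5 * 3.0 * 1812
  = 2718 m^3/day


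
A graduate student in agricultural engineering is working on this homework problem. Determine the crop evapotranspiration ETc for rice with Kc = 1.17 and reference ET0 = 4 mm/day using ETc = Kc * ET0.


ETc = Kc * ET0
    = 1.17 * 4
    = 4.68 mm/day


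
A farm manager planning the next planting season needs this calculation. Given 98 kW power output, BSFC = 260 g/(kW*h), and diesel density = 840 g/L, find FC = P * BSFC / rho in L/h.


FC = P * BSFC / rho_fuel
   = 98 * 260 / 840
   = 25480 / 840
   = 30.33 L/h


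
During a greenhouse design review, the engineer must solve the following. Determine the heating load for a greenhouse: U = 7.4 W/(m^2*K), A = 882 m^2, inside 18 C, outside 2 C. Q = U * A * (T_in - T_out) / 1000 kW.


dT = 18 - (2) = 16 K
Q = U * A * dT
  = 7.4 * 882 * 16
  = 104428.80 W = 104.43 kW


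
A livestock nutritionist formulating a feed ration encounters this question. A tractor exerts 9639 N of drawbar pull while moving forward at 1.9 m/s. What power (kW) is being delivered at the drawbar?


P = F * v / 1000
  = 9639 * 1.9 / 1000
  = 18314.10 / 1000
  = 18.31 kW


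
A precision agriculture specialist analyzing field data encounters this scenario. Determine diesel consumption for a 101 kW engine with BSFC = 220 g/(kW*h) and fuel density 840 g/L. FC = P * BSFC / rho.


FC = P * BSFC / rho_fuel
   = 101 * 220 / 840
   = 22220 / 840
   = 26.45 L/h


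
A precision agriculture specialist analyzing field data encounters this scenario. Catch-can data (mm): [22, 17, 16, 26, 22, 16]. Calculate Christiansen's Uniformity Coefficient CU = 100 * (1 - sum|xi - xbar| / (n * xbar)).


xbar = 119 / 6 = 19.833
sum|xi - xbar| = 21
CU = 100 * (1 - 21 / (6 * 19.833))
   = 100 * (1 - 0.1765)
   = 82.35%


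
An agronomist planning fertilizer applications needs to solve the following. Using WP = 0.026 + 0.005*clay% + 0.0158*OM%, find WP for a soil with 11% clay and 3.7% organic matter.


WP = 0.026 + 0.005*11 + 0.0158*3.7
   = 0.026 + 0.0550 + 0.0585
   = 0.1395


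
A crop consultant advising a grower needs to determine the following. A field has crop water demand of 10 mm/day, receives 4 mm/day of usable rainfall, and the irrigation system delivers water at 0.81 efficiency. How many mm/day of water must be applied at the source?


IWR = (ETc - Pe) / Ea
    = (10 - 4) / 0.81
    = 6 / 0.81
    = 7.41 mm/day


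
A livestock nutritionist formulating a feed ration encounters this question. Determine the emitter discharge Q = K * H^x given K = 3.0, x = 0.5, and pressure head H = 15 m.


Q = K * H^x
  = 3.0 * 15^0.5
  = 3.0 * 3.8730
  = 11.62 L/h


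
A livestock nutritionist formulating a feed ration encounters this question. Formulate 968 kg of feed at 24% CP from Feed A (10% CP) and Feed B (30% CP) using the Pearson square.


parts_A = CP_b - target = 30 - 24 = 6
parts_B = target - CP_a = 24 - 10 = 14
total_parts = 6 + 14 = 20
Feed A = 968 * 6 / 20 = 290.40 kg
Feed B = 968 * 14 / 20 = 677.60 kg

290.40 kg


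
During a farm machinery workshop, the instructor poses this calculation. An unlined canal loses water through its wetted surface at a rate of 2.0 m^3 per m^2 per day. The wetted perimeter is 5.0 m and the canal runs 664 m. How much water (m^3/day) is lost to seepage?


S = C * P * L
  = 2.0 * 5.0 * 664
  = 6640 m^3/day


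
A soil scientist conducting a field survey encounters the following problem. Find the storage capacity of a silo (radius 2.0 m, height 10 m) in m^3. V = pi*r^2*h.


V = pi * r^2 * h
  = pi * 2.0^2 * 10
  = pi * 4 * 10
  = 125.66 m^3


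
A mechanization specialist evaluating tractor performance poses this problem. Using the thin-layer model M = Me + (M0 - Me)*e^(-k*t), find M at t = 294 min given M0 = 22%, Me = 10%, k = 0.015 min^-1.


M = Me + (M0 - Me) * e^(-k*t)
  = 10 + (22 - 10) * e^(-0.015*294)
  = 10 + 12 * e^(-4.410)
  = 10 + 12 * 0.01216
  = 10 + 0.1459
  = 10.15%


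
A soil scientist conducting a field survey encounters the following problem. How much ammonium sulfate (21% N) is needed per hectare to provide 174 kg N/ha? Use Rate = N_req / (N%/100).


Rate = N_required / (N_content / 100)
     = 174 / (21 / 100)
     = 174 / 0.21
     = 828.57 kg/ha


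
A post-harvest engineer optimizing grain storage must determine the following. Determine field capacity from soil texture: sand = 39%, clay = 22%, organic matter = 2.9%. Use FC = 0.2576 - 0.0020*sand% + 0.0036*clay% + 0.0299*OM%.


FC = 0.2576 - 0.0020*39 + 0.0036*22 + 0.0299*2.9
   = 0.2576 - 0.0780 + 0.0792 + 0.0867
   = 0.3455


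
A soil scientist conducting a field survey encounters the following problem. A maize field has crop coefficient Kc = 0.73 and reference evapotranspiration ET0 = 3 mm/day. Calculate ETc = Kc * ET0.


ETc = Kc * ET0
    = 0.73 * 3
    = 2.19 mm/day


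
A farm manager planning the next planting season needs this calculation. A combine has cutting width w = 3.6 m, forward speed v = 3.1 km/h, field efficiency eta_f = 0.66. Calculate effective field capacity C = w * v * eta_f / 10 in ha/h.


C = w * v * eta_f / 10
  = 3.6 * 3.1 * 0.66 / 10
  = 7.37 / 10
  = 0.74 ha/h


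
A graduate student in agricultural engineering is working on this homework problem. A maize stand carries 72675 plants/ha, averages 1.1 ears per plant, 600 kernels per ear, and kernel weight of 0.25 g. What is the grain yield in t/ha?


Y = density * ears * kernels * kw
  = 72675 * 1.1 * 600 * 0.25 g/ha
  = 11991375 g/ha
  = 11991.38 kg/ha = 11.99 t/ha


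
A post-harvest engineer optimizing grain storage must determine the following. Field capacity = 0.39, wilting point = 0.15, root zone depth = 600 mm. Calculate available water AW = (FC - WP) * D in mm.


AW = (FC - WP) * D
   = (0.39 - 0.15) * 600
   = 0.24 * 600
   = 144 mm


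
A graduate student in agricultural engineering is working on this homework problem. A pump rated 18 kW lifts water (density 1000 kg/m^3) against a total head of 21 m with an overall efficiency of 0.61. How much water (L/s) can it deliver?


Q = (P * 1000 * eta) / (rho * g * H)
  = (18 * 1000 * 0.61) / (1000 * 9.81 * 21)
  = 10980 / 206010
  = 0.05330 m^3/s = 53.30 L/s


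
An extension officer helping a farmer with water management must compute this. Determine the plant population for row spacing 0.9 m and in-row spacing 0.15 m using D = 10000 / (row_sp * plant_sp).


D = 10000 / (row_sp * plant_sp)
  = 10000 / (0.9 * 0.15)
  = 10000 / 0.1350
  = 74074.07 plants/ha


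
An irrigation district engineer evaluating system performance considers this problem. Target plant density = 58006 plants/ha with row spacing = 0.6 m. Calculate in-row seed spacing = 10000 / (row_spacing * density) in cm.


spacing = 10000 / (row_sp * density)
        = 10000 / (0.6 * 58006)
        = 10000 / 34803.60
        = 0.28733 m = 28.73 cm


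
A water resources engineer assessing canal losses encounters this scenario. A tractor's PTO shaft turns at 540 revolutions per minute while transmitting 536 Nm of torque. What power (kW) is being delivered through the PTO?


P = 2*pi*n*T / 60000
  = 2*pi * 540 * 536 / 60000
  = 1818605.16 / 60000
  = 30.31 kW


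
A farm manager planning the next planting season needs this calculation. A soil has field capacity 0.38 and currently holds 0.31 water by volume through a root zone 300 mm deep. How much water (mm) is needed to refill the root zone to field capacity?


SMD = (FC - theta) * D
    = (0.38 - 0.31) * 300
    = 0.070 * 300
    = 21 mm


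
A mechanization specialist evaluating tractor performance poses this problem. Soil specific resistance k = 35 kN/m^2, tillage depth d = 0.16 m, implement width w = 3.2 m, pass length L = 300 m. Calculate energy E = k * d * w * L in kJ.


E = k * d * w * L
  = 35 * 0.16 * 3.2 * 300
  = 5376 kJ


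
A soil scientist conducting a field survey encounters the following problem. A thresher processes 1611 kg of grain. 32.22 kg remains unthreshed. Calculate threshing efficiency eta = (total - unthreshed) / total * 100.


eta = (total - unthreshed) / total * 100
    = (1611 - 32.22) / 1611 * 100
    = 1578.78 / 1611 * 100
    = 98%


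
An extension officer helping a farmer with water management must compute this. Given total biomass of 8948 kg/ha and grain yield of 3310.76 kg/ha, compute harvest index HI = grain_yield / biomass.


HI = grain_yield / biomass
   = 3310.76 / 8948
   = 0.37


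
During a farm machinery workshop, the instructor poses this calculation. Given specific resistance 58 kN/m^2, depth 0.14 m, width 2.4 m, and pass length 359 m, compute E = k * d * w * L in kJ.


E = k * d * w * L
  = 58 * 0.14 * 2.4 * 359
  = 6996.19 kJ


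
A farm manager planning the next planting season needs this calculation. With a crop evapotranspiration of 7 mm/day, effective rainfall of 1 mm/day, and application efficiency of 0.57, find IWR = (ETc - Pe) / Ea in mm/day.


IWR = (ETc - Pe) / Ea
    = (7 - 1) / 0.57
    = 6 / 0.57
    = 10.53 mm/day


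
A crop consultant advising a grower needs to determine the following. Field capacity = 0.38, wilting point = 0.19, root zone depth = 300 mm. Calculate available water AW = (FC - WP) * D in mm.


AW = (FC - WP) * D
   = (0.38 - 0.19) * 300
   = 0.19 * 300
   = 57 mm


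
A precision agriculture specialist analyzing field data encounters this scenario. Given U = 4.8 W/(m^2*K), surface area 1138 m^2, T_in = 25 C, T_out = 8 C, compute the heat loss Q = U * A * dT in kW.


dT = 25 - (8) = 17 K
Q = U * A * dT
  = 4.8 * 1138 * 17
  = 92860.80 W = 92.86 kW


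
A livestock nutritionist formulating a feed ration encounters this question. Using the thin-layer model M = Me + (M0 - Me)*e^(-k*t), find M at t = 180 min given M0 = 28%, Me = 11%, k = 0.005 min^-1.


M = Me + (M0 - Me) * e^(-k*t)
  = 11 + (28 - 11) * e^(-0.005*180)
  = 11 + 17 * e^(-0.900)
  = 11 + 17 * 0.40657
  = 11 + 6.9117
  = 17.91%


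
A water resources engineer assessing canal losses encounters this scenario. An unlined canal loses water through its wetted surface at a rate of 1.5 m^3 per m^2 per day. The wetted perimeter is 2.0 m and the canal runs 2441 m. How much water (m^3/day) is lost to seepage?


S = C * P * L
  = 1.5 * 2.0 * 2441
  = 7323 m^3/day
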